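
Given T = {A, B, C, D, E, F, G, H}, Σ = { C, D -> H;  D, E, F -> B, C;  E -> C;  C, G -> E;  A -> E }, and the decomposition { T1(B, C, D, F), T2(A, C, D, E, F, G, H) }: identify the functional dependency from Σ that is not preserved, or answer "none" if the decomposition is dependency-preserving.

Check D, E, F → B, C: no single fragment contains all of {B, C, D, E, F}, and the restricted closure of {D, E, F} across the fragments never reaches {B, C}.
C, D → H is preserved.
E → C is preserved.
C, G → E is preserved.
A → E is preserved.

D, E, F -> B, C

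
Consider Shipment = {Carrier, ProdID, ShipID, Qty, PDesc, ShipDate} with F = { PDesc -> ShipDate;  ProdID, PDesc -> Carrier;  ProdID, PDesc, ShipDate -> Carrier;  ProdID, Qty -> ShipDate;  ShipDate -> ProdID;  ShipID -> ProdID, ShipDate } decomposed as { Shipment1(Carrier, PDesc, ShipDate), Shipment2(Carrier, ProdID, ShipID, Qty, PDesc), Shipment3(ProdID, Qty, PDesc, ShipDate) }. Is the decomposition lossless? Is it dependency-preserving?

lossless but not dependency-preserving

Lossless test (chase): Rows 1 and 2 agree on PDesc; apply PDesc→ShipDate and equate their ShipDate entries. Rows 2 and 3 agree on ProdID, PDesc; apply ProdID, PDesc→Carrier and equate their Carrier entries. Rows 1 and 2 agree on ShipDate; apply ShipDate→ProdID and equate their ProdID entries. Row 2 is now all distinguished symbols — the join is lossless.
Dependency preservation: the restricted closure of {ShipID} across the fragments never reaches {ProdID, ShipDate}, so ShipID → ProdID, ShipDate cannot be enforced without a join — not preserved.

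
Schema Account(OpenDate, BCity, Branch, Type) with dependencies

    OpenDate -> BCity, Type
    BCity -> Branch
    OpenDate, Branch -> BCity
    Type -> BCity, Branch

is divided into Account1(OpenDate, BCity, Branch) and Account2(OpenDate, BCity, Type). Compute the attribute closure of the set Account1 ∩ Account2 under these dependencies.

OpenDate, BCity, Branch, Type

Account1 ∩ Account2 = {OpenDate, BCity}.
OpenDate → BCity, Type applies, adding Type
BCity → Branch applies, adding Branch
Closure: {OpenDate, BCity, Branch, Type}.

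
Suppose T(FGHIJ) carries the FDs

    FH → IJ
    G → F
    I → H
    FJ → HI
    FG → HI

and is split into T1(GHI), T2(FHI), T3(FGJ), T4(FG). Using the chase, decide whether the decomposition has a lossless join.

Yes

Chase test. Columns are FGHIJ; row i has aⱼ where attribute j ∈ Ti, else bᵢⱼ.
Initial tableau (one row per fragment):
  row 1: b11 a2 a3 a4 b15
  row 2: a1 b22 a3 a4 b25
  row 3: a1 a2 b33 b34 a5
  row 4: a1 a2 b43 b44 b45
Rows 1 and 3 agree on G; apply G→F and equate their F entries.
Rows 1 and 3 agree on FG; apply FG→HI and equate their HI entries.
Rows 1 and 4 agree on FG; apply FG→HI and equate their HI entries.
Rows 1 and 2 agree on FH; apply FH→IJ and equate their IJ entries.
Rows 1 and 3 agree on FH; apply FH→IJ and equate their IJ entries.
Rows 1 and 4 agree on FH; apply FH→IJ and equate their IJ entries.
Row 1 is now all distinguished symbols — the join is lossless.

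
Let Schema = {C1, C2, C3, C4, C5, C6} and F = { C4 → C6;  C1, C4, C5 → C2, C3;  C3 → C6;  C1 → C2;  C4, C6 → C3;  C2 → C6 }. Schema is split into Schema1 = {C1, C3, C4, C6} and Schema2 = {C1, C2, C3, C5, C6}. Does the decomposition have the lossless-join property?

Common attributes: Schema1 ∩ Schema2 = {C1, C3, C6}.
Closure of {C1, C3, C6}: C1 → C2 applies, adding C2. So (C1, C3, C6)⁺ = {C1, C2, C3, C6}.
The closure contains neither all of Schema1 = {C1, C3, C4, C6} nor all of Schema2 = {C1, C2, C3, C5, C6}, so the common attributes are not a superkey of either fragment. The join is lossy.

No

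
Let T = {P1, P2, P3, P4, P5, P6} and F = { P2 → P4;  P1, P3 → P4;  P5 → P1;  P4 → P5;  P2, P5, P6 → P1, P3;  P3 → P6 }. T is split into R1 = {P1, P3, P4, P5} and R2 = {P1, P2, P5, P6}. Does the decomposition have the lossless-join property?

No

Common attributes: R1 ∩ R2 = {P1, P5}.
No dependency enlarges {P1, P5}, so (P1, P5)⁺ = {P1, P5}.
The closure contains neither all of R1 = {P1, P3, P4, P5} nor all of R2 = {P1, P2, P5, P6}, so the common attributes are not a superkey of either fragment. The join is lossy.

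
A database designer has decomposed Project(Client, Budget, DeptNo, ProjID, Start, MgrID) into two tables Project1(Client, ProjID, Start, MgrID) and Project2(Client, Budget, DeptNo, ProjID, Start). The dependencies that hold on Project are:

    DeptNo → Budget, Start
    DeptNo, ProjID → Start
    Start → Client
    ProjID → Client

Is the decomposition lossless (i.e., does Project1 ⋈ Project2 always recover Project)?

Common attributes: Project1 ∩ Project2 = {Client, ProjID, Start}.
No dependency enlarges {Client, ProjID, Start}, so (Client, ProjID, Start)⁺ = {Client, ProjID, Start}.
The closure contains neither all of Project1 = {Client, ProjID, Start, MgrID} nor all of Project2 = {Client, Budget, DeptNo, ProjID, Start}, so the common attributes are not a superkey of either fragment. The join is lossy.

No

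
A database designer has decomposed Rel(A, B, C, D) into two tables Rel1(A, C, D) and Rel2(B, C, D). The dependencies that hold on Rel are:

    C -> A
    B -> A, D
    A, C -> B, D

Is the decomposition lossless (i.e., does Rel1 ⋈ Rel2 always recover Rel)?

Yes

Common attributes: Rel1 ∩ Rel2 = {C, D}.
Closure of {C, D}: C → A applies, adding A; A, C → B, D applies, adding B. So (C, D)⁺ = {A, B, C, D}.
This closure contains every attribute of Rel1, so Rel1 ∩ Rel2 → Rel1. The join is lossless.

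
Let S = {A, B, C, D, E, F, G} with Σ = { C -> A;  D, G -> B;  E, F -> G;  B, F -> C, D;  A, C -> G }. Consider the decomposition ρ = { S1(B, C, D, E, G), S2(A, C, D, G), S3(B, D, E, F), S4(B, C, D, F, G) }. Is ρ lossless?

Yes

Chase test. Columns are A, B, C, D, E, F, G; row i has aⱼ where attribute j ∈ Si, else bᵢⱼ.
Initial tableau (one row per fragment):
  row 1: b11 a2 a3 a4 a5 b16 a7
  row 2: a1 b22 a3 a4 b25 b26 a7
  row 3: b31 a2 b33 a4 a5 a6 b37
  row 4: b41 a2 a3 a4 b45 a6 a7
Rows 1 and 2 agree on C; apply C→A and equate their A entries.
Rows 1 and 4 agree on C; apply C→A and equate their A entries.
Rows 1 and 2 agree on D, G; apply D, G→B and equate their B entries.
Rows 3 and 4 agree on B, F; apply B, F→C, D and equate their C, D entries.
Rows 1 and 3 agree on C; apply C→A and equate their A entries.
Rows 1 and 3 agree on A, C; apply A, C→G and equate their G entries.
Row 3 is now all distinguished symbols — the join is lossless.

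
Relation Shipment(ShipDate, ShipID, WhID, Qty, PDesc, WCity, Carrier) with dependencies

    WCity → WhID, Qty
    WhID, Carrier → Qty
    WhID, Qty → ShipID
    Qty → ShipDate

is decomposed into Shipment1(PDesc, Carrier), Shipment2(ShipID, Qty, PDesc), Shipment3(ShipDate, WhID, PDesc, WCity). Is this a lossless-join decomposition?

Chase test. Columns are ShipDate, ShipID, WhID, Qty, PDesc, WCity, Carrier; row i has aⱼ where attribute j ∈ Shipmenti, else bᵢⱼ.
Initial tableau (one row per fragment):
  row 1: b11 b12 b13 b14 a5 b16 a7
  row 2: b21 a2 b23 a4 a5 b26 b27
  row 3: a1 b32 a3 b34 a5 a6 b37
No row becomes fully distinguished — the join is lossy.

No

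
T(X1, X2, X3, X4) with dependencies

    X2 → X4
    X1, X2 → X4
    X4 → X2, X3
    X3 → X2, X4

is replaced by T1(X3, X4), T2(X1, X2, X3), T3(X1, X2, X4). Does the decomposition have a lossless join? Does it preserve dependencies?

lossless and dependency-preserving

Lossless test (chase): Rows 2 and 3 agree on X2; apply X2→X4 and equate their X4 entries. Rows 1 and 2 agree on X4; apply X4→X2, X3 and equate their X2, X3 entries. Rows 1 and 3 agree on X4; apply X4→X2, X3 and equate their X2, X3 entries. Row 2 is now all distinguished symbols — the join is lossless.
Dependency preservation: X4 → X2, X3; X3 → X2, X4 are not contained in any single fragment, but the restricted closure of each left-hand side across the fragments still reaches the right-hand side; the remaining FDs each lie inside some fragment. All dependencies are preserved.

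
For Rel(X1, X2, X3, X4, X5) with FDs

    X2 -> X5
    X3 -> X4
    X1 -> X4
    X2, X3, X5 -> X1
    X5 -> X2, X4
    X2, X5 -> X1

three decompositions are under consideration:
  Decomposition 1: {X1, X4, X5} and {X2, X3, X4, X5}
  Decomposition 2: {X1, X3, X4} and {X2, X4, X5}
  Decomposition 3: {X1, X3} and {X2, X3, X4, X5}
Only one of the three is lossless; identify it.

Decomposition 1: common = {X4, X5}, closure = {X1, X2, X4, X5} → lossless.
Decomposition 2: common = {X4}, closure = {X4} → lossy.
Decomposition 3: common = {X3}, closure = {X3, X4} → lossy.

Decomposition 1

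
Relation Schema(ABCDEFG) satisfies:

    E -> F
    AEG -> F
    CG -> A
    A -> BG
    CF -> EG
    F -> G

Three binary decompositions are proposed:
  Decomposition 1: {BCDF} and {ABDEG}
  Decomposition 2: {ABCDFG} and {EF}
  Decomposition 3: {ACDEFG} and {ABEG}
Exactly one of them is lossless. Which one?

Decomposition 3

Decomposition 1: common = {BD}, closure = {BD} → lossy.
Decomposition 2: common = {F}, closure = {FG} → lossy.
Decomposition 3: common = {AEG}, closure = {ABEFG} → lossless.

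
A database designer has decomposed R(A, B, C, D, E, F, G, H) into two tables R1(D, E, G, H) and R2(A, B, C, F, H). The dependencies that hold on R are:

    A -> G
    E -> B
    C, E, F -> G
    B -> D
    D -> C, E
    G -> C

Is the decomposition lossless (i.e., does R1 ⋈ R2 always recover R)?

Common attributes: R1 ∩ R2 = {H}.
No dependency enlarges {H}, so (H)⁺ = {H}.
The closure contains neither all of R1 = {D, E, G, H} nor all of R2 = {A, B, C, F, H}, so the common attributes are not a superkey of either fragment. The join is lossy.

No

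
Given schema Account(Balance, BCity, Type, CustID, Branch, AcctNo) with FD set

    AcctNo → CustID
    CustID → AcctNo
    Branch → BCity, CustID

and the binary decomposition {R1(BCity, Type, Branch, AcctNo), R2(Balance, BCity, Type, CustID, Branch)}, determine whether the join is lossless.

Common attributes: R1 ∩ R2 = {BCity, Type, Branch}.
Closure of {BCity, Type, Branch}: Branch → BCity, CustID applies, adding CustID; CustID → AcctNo applies, adding AcctNo. So (BCity, Type, Branch)⁺ = {BCity, Type, CustID, Branch, AcctNo}.
This closure contains every attribute of R1, so R1 ∩ R2 → R1. The join is lossless.

Yes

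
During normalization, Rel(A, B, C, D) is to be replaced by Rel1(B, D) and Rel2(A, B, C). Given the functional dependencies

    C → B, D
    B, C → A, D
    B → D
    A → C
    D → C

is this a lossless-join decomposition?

Yes

Common attributes: Rel1 ∩ Rel2 = {B}.
Closure of {B}: B → D applies, adding D; D → C applies, adding C; B, C → A, D applies, adding A. So (B)⁺ = {A, B, C, D}.
This closure contains every attribute of Rel1, so Rel1 ∩ Rel2 → Rel1. The join is lossless.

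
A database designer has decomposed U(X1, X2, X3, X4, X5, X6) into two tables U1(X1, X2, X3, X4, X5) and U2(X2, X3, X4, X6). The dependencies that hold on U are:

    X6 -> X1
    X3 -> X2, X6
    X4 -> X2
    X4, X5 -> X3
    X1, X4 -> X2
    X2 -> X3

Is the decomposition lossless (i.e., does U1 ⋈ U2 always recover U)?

Yes

Common attributes: U1 ∩ U2 = {X2, X3, X4}.
Closure of {X2, X3, X4}: X3 → X2, X6 applies, adding X6; X6 → X1 applies, adding X1. So (X2, X3, X4)⁺ = {X1, X2, X3, X4, X6}.
This closure contains every attribute of U2, so U1 ∩ U2 → U2. The join is lossless.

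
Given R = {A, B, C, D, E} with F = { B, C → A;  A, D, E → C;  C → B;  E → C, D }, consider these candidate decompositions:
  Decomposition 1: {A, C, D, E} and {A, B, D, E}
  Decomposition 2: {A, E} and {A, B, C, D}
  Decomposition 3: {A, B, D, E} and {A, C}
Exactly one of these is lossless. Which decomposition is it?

Decomposition 1

Decomposition 1: common = {A, D, E}, closure = {A, B, C, D, E} → lossless.
Decomposition 2: common = {A}, closure = {A} → lossy.
Decomposition 3: common = {A}, closure = {A} → lossy.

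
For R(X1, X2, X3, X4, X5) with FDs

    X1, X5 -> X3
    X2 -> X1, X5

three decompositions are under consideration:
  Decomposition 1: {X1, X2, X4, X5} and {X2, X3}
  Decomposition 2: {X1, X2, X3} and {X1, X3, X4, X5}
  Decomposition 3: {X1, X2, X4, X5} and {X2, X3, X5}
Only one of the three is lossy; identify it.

Decomposition 2

Decomposition 1: common = {X2}, closure = {X1, X2, X3, X5} → lossless.
Decomposition 2: common = {X1, X3}, closure = {X1, X3} → lossy.
Decomposition 3: common = {X2, X5}, closure = {X1, X2, X3, X5} → lossless.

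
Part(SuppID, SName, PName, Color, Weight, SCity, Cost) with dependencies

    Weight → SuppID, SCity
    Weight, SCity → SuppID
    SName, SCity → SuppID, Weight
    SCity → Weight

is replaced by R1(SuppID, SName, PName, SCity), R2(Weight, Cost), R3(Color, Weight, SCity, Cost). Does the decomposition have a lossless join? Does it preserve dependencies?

lossy but dependency-preserving

Lossless test (chase): Rows 2 and 3 agree on Weight; apply Weight→SuppID, SCity and equate their SuppID, SCity entries. Rows 1 and 2 agree on SCity; apply SCity→Weight and equate their Weight entries. Rows 1 and 2 agree on Weight; apply Weight→SuppID, SCity and equate their SuppID, SCity entries. No row becomes fully distinguished — the join is lossy.
Dependency preservation: Weight → SuppID, SCity; Weight, SCity → SuppID; SName, SCity → SuppID, Weight are not contained in any single fragment, but the restricted closure of each left-hand side across the fragments still reaches the right-hand side; the remaining FDs each lie inside some fragment. All dependencies are preserved.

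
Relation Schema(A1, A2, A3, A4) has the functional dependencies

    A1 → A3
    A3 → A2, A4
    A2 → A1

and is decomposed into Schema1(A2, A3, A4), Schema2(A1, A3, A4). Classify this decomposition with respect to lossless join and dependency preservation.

Lossless test: (A3, A4)⁺ = {A1, A2, A3, A4}, which contains all of one fragment — lossless.
Dependency preservation: A2 → A1 is not contained in any single fragment, but the restricted closure of its left-hand side across the fragments still reaches the right-hand side; the remaining FDs each lie inside some fragment. All dependencies are preserved.

lossless and dependency-preserving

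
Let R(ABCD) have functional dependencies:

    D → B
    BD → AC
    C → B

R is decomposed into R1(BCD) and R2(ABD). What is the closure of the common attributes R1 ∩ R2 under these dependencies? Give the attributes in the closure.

R1 ∩ R2 = {BD}.
BD → AC applies, adding AC
Closure: {ABCD}.

ABCD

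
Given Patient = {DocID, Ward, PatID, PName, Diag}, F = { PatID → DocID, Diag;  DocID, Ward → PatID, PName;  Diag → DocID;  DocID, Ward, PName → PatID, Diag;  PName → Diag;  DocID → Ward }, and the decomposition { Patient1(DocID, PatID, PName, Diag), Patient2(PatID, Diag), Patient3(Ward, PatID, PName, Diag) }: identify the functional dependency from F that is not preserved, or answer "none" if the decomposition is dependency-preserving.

none

PatID → DocID, Diag lies within Patient1.
DocID, Ward → PatID, PName: restricted closure across fragments reaches PatID, PName.
Diag → DocID lies within Patient1.
DocID, Ward, PName → PatID, Diag: restricted closure across fragments reaches PatID, Diag.
PName → Diag lies within Patient1.
DocID → Ward: restricted closure across fragments reaches Ward.
Every dependency is enforceable on the fragments, so the decomposition is dependency-preserving.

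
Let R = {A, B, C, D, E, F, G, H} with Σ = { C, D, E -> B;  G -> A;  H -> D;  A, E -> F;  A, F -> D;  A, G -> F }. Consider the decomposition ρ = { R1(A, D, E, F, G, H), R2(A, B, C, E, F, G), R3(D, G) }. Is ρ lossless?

No

Chase test. Columns are A, B, C, D, E, F, G, H; row i has aⱼ where attribute j ∈ Ri, else bᵢⱼ.
Initial tableau (one row per fragment):
  row 1: a1 b12 b13 a4 a5 a6 a7 a8
  row 2: a1 a2 a3 b24 a5 a6 a7 b28
  row 3: b31 b32 b33 a4 b35 b36 a7 b38
Rows 1 and 3 agree on G; apply G→A and equate their A entries.
Rows 1 and 2 agree on A, F; apply A, F→D and equate their D entries.
Rows 1 and 3 agree on A, G; apply A, G→F and equate their F entries.
No row becomes fully distinguished — the join is lossy.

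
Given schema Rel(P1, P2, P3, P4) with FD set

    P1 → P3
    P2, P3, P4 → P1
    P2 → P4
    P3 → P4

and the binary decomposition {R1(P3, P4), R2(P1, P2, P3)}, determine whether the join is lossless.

Common attributes: R1 ∩ R2 = {P3}.
Closure of {P3}: P3 → P4 applies, adding P4. So (P3)⁺ = {P3, P4}.
This closure contains every attribute of R1, so R1 ∩ R2 → R1. The join is lossless.

Yes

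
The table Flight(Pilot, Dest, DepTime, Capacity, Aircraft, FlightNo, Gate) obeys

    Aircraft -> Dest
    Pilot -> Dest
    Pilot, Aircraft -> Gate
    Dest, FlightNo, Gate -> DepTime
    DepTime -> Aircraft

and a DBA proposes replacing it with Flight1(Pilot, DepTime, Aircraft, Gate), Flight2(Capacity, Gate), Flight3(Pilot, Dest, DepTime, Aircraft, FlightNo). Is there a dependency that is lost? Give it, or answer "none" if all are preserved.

Dest, FlightNo, Gate -> DepTime

Check Dest, FlightNo, Gate → DepTime: no single fragment contains all of {Dest, DepTime, FlightNo, Gate}, and the restricted closure of {Dest, FlightNo, Gate} across the fragments never reaches {DepTime}.
Aircraft → Dest is preserved.
Pilot → Dest is preserved.
Pilot, Aircraft → Gate is preserved.
DepTime → Aircraft is preserved.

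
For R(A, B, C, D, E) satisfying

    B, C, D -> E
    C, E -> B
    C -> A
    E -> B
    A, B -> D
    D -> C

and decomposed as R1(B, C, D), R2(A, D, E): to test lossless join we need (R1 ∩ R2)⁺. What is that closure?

R1 ∩ R2 = {D}.
D → C applies, adding C
C → A applies, adding A
Closure: {A, C, D}.

A, C, D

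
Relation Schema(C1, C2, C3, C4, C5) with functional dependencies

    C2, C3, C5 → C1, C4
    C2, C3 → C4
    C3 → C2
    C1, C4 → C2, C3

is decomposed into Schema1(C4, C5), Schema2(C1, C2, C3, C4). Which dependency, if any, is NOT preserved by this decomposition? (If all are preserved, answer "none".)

Check C2, C3, C5 → C1, C4: no single fragment contains all of {C1, C2, C3, C4, C5}, and the restricted closure of {C2, C3, C5} across the fragments never reaches {C1, C4}.
C2, C3 → C4 is preserved.
C3 → C2 is preserved.
C1, C4 → C2, C3 is preserved.

C2, C3, C5 → C1, C4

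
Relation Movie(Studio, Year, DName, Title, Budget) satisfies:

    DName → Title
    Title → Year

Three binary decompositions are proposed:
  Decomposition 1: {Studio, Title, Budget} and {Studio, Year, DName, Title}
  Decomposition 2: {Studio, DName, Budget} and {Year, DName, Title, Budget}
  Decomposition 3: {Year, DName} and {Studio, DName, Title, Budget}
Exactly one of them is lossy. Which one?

Decomposition 1: common = {Studio, Title}, closure = {Studio, Year, Title} → lossy.
Decomposition 2: common = {DName, Budget}, closure = {Year, DName, Title, Budget} → lossless.
Decomposition 3: common = {DName}, closure = {Year, DName, Title} → lossless.

Decomposition 1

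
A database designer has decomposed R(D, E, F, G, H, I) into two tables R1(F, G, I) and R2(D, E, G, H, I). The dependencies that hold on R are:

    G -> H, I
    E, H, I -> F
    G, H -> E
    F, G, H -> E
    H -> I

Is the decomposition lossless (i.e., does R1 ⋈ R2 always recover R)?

Yes

Common attributes: R1 ∩ R2 = {G, I}.
Closure of {G, I}: G → H, I applies, adding H; G, H → E applies, adding E; E, H, I → F applies, adding F. So (G, I)⁺ = {E, F, G, H, I}.
This closure contains every attribute of R1, so R1 ∩ R2 → R1. The join is lossless.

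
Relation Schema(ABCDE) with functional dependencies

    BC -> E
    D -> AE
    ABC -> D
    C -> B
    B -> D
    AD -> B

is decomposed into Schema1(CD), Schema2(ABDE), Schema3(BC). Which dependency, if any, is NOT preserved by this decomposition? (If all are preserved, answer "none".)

BC → E: restricted closure across fragments reaches E.
D → AE lies within Schema2.
ABC → D: restricted closure across fragments reaches D.
C → B lies within Schema3.
B → D lies within Schema2.
AD → B lies within Schema2.
Every dependency is enforceable on the fragments, so the decomposition is dependency-preserving.

none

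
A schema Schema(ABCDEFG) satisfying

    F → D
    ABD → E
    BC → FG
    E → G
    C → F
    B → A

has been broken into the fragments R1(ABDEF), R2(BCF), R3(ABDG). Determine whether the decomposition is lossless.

Yes

Chase test. Columns are ABCDEFG; row i has aⱼ where attribute j ∈ Ri, else bᵢⱼ.
Initial tableau (one row per fragment):
  row 1: a1 a2 b13 a4 a5 a6 b17
  row 2: b21 a2 a3 b24 b25 a6 b27
  row 3: a1 a2 b33 a4 b35 b36 a7
Rows 1 and 2 agree on F; apply F→D and equate their D entries.
Rows 1 and 3 agree on ABD; apply ABD→E and equate their E entries.
Rows 1 and 3 agree on E; apply E→G and equate their G entries.
Rows 1 and 2 agree on B; apply B→A and equate their A entries.
Rows 1 and 2 agree on ABD; apply ABD→E and equate their E entries.
Rows 1 and 2 agree on E; apply E→G and equate their G entries.
Row 2 is now all distinguished symbols — the join is lossless.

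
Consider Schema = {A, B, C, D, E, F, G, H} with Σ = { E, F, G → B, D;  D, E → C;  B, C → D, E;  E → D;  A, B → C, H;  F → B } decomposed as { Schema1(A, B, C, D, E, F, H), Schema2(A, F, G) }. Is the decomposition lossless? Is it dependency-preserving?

Lossless test: (A, F)⁺ = {A, B, C, D, E, F, H}, which contains all of one fragment — lossless.
Dependency preservation: E, F, G → B, D is not contained in any single fragment, but the restricted closure of its left-hand side across the fragments still reaches the right-hand side; the remaining FDs each lie inside some fragment. All dependencies are preserved.

lossless and dependency-preserving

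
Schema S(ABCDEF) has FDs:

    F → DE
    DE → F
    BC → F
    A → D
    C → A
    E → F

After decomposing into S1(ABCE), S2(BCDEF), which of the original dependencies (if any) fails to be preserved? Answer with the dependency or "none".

A → D

Check A → D: no single fragment contains all of {AD}, and the restricted closure of {A} across the fragments never reaches {D}.
F → DE is preserved.
DE → F is preserved.
BC → F is preserved.
C → A is preserved.
E → F is preserved.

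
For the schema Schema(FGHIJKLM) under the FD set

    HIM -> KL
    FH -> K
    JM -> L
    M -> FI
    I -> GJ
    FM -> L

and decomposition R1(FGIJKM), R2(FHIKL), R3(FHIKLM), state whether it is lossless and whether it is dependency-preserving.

lossless and dependency-preserving

Lossless test (chase): Rows 1 and 2 agree on I; apply I→GJ and equate their GJ entries. Rows 1 and 3 agree on I; apply I→GJ and equate their GJ entries. Rows 1 and 3 agree on FM; apply FM→L and equate their L entries. Row 3 is now all distinguished symbols — the join is lossless.
Dependency preservation: JM → L is not contained in any single fragment, but the restricted closure of its left-hand side across the fragments still reaches the right-hand side; the remaining FDs each lie inside some fragment. All dependencies are preserved.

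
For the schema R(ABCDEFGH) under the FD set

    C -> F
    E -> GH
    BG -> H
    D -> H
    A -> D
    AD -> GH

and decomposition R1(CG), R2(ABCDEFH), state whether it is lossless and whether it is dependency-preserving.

lossy and not dependency-preserving

Lossless test: (C)⁺ = {CF}, which is a superkey of neither fragment — lossy.
Dependency preservation: the restricted closure of {E} across the fragments never reaches {GH}, so E → GH cannot be enforced without a join — not preserved.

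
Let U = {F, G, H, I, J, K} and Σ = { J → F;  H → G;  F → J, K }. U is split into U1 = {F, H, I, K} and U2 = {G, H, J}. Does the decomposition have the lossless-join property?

Common attributes: U1 ∩ U2 = {H}.
Closure of {H}: H → G applies, adding G. So (H)⁺ = {G, H}.
The closure contains neither all of U1 = {F, H, I, K} nor all of U2 = {G, H, J}, so the common attributes are not a superkey of either fragment. The join is lossy.

No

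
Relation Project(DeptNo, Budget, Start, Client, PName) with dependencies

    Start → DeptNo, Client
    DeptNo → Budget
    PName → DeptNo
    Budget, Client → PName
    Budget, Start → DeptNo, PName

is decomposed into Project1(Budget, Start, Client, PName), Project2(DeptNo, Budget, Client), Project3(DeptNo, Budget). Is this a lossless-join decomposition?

Chase test. Columns are DeptNo, Budget, Start, Client, PName; row i has aⱼ where attribute j ∈ Projecti, else bᵢⱼ.
Initial tableau (one row per fragment):
  row 1: b11 a2 a3 a4 a5
  row 2: a1 a2 b23 a4 b25
  row 3: a1 a2 b33 b34 b35
Rows 1 and 2 agree on Budget, Client; apply Budget, Client→PName and equate their PName entries.
Rows 1 and 2 agree on PName; apply PName→DeptNo and equate their DeptNo entries.
Row 1 is now all distinguished symbols — the join is lossless.

Yes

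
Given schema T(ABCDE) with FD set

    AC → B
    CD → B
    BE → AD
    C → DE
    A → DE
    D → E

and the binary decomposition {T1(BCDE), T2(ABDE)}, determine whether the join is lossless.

Common attributes: T1 ∩ T2 = {BDE}.
Closure of {BDE}: BE → AD applies, adding A. So (BDE)⁺ = {ABDE}.
This closure contains every attribute of T2, so T1 ∩ T2 → T2. The join is lossless.

Yes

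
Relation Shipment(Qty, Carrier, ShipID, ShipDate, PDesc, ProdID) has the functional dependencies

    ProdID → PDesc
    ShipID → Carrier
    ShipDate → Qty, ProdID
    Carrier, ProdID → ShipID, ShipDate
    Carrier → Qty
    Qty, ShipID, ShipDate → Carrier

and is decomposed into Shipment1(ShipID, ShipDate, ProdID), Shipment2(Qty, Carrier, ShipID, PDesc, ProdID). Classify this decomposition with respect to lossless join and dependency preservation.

lossless but not dependency-preserving

Lossless test: (ShipID, ProdID)⁺ = {Qty, Carrier, ShipID, ShipDate, PDesc, ProdID}, which contains all of one fragment — lossless.
Dependency preservation: the restricted closure of {ShipDate} across the fragments never reaches {Qty, ProdID}, so ShipDate → Qty, ProdID cannot be enforced without a join — not preserved.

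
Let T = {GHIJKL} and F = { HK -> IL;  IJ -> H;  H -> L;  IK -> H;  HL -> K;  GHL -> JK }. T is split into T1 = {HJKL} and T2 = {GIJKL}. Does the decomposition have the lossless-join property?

No

Common attributes: T1 ∩ T2 = {JKL}.
No dependency enlarges {JKL}, so (JKL)⁺ = {JKL}.
The closure contains neither all of T1 = {HJKL} nor all of T2 = {GIJKL}, so the common attributes are not a superkey of either fragment. The join is lossy.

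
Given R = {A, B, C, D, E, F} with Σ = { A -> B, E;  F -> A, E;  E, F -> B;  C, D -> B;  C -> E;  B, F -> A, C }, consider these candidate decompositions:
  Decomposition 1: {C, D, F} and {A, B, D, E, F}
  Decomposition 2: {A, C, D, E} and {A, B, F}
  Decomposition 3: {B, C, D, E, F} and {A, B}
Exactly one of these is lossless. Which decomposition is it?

Decomposition 1

Decomposition 1: common = {D, F}, closure = {A, B, C, D, E, F} → lossless.
Decomposition 2: common = {A}, closure = {A, B, E} → lossy.
Decomposition 3: common = {B}, closure = {B} → lossy.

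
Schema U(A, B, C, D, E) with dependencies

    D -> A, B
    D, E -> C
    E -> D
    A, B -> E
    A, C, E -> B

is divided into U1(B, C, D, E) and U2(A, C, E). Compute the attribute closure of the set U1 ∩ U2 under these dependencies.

A, B, C, D, E

U1 ∩ U2 = {C, E}.
E → D applies, adding D
D → A, B applies, adding A, B
Closure: {A, B, C, D, E}.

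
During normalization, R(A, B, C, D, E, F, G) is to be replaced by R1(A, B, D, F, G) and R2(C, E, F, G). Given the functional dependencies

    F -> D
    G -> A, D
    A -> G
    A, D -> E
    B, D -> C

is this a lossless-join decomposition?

Common attributes: R1 ∩ R2 = {F, G}.
Closure of {F, G}: F → D applies, adding D; G → A, D applies, adding A; A, D → E applies, adding E. So (F, G)⁺ = {A, D, E, F, G}.
The closure contains neither all of R1 = {A, B, D, F, G} nor all of R2 = {C, E, F, G}, so the common attributes are not a superkey of either fragment. The join is lossy.

No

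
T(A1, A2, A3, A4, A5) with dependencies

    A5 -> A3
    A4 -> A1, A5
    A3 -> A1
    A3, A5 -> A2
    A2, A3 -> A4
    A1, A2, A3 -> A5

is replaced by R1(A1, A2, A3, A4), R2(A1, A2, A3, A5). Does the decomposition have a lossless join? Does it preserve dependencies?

lossless and dependency-preserving

Lossless test: (A1, A2, A3)⁺ = {A1, A2, A3, A4, A5}, which contains all of one fragment — lossless.
Dependency preservation: A4 → A1, A5 is not contained in any single fragment, but the restricted closure of its left-hand side across the fragments still reaches the right-hand side; the remaining FDs each lie inside some fragment. All dependencies are preserved.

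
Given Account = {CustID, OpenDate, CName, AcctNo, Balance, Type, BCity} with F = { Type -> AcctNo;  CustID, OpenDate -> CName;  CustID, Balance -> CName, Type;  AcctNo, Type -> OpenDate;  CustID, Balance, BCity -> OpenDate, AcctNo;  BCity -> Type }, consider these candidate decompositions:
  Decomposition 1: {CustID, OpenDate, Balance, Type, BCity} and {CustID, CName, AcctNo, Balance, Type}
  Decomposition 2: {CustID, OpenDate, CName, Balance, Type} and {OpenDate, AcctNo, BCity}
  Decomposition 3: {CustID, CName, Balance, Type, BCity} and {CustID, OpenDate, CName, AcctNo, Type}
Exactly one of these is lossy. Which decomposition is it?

Decomposition 1: common = {CustID, Balance, Type}, closure = {CustID, OpenDate, CName, AcctNo, Balance, Type} → lossless.
Decomposition 2: common = {OpenDate}, closure = {OpenDate} → lossy.
Decomposition 3: common = {CustID, CName, Type}, closure = {CustID, OpenDate, CName, AcctNo, Type} → lossless.

Decomposition 2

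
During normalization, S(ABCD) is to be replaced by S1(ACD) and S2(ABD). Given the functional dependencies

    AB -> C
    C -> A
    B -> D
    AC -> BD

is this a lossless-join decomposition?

Common attributes: S1 ∩ S2 = {AD}.
No dependency enlarges {AD}, so (AD)⁺ = {AD}.
The closure contains neither all of S1 = {ACD} nor all of S2 = {ABD}, so the common attributes are not a superkey of either fragment. The join is lossy.

No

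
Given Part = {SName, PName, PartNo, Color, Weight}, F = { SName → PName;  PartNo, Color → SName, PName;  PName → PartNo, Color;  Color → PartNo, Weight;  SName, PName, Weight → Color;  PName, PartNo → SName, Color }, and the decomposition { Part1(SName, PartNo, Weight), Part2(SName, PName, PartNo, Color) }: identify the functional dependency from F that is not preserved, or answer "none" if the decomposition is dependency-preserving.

none

SName → PName lies within Part2.
PartNo, Color → SName, PName lies within Part2.
PName → PartNo, Color lies within Part2.
Color → PartNo, Weight: restricted closure across fragments reaches PartNo, Weight.
SName, PName, Weight → Color: restricted closure across fragments reaches Color.
PName, PartNo → SName, Color lies within Part2.
Every dependency is enforceable on the fragments, so the decomposition is dependency-preserving.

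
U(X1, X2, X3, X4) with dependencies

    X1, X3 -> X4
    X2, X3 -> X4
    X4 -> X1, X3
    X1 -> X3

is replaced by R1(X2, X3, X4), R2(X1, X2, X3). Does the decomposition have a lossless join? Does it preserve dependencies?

lossless but not dependency-preserving

Lossless test: (X2, X3)⁺ = {X1, X2, X3, X4}, which contains all of one fragment — lossless.
Dependency preservation: the restricted closure of {X1, X3} across the fragments never reaches {X4}, so X1, X3 → X4 cannot be enforced without a join — not preserved.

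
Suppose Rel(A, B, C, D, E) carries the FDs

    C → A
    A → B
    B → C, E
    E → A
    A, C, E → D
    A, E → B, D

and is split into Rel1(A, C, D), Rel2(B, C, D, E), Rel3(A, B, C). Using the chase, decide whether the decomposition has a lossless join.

Yes

Chase test. Columns are A, B, C, D, E; row i has aⱼ where attribute j ∈ Reli, else bᵢⱼ.
Initial tableau (one row per fragment):
  row 1: a1 b12 a3 a4 b15
  row 2: b21 a2 a3 a4 a5
  row 3: a1 a2 a3 b34 b35
Rows 1 and 2 agree on C; apply C→A and equate their A entries.
Rows 1 and 2 agree on A; apply A→B and equate their B entries.
Rows 1 and 2 agree on B; apply B→C, E and equate their C, E entries.
Rows 1 and 3 agree on B; apply B→C, E and equate their C, E entries.
Rows 1 and 3 agree on A, C, E; apply A, C, E→D and equate their D entries.
Row 1 is now all distinguished symbols — the join is lossless.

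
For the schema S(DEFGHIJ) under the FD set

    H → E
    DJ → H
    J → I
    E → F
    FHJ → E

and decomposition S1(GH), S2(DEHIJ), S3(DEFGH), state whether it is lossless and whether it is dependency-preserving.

Lossless test (chase): Rows 1 and 2 agree on H; apply H→E and equate their E entries. Rows 1 and 2 agree on E; apply E→F and equate their F entries. Rows 1 and 3 agree on E; apply E→F and equate their F entries. No row becomes fully distinguished — the join is lossy.
Dependency preservation: FHJ → E is not contained in any single fragment, but the restricted closure of its left-hand side across the fragments still reaches the right-hand side; the remaining FDs each lie inside some fragment. All dependencies are preserved.

lossy but dependency-preserving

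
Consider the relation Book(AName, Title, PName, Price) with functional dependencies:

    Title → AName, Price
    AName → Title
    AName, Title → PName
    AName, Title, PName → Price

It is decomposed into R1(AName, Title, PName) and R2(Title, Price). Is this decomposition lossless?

Yes

Common attributes: R1 ∩ R2 = {Title}.
Closure of {Title}: Title → AName, Price applies, adding AName, Price; AName, Title → PName applies, adding PName. So (Title)⁺ = {AName, Title, PName, Price}.
This closure contains every attribute of R1, so R1 ∩ R2 → R1. The join is lossless.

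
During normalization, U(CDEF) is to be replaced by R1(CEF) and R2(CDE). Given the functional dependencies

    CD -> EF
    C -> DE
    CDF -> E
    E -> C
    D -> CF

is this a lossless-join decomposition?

Common attributes: R1 ∩ R2 = {CE}.
Closure of {CE}: C → DE applies, adding D; D → CF applies, adding F. So (CE)⁺ = {CDEF}.
This closure contains every attribute of R1, so R1 ∩ R2 → R1. The join is lossless.

Yes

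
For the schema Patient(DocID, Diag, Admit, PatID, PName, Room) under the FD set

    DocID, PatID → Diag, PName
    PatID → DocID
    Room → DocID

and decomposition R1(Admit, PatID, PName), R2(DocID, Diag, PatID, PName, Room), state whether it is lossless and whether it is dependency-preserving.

Lossless test: (PatID, PName)⁺ = {DocID, Diag, PatID, PName}, which is a superkey of neither fragment — lossy.
Dependency preservation: every FD's attributes lie within a single fragment, so each can be enforced locally — preserved.

lossy but dependency-preserving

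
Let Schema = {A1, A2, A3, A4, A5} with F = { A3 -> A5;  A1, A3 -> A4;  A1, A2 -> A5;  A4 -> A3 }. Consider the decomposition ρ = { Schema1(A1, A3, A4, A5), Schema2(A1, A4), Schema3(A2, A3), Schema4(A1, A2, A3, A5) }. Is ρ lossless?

Chase test. Columns are A1, A2, A3, A4, A5; row i has aⱼ where attribute j ∈ Schemai, else bᵢⱼ.
Initial tableau (one row per fragment):
  row 1: a1 b12 a3 a4 a5
  row 2: a1 b22 b23 a4 b25
  row 3: b31 a2 a3 b34 b35
  row 4: a1 a2 a3 b44 a5
Rows 1 and 3 agree on A3; apply A3→A5 and equate their A5 entries.
Rows 1 and 4 agree on A1, A3; apply A1, A3→A4 and equate their A4 entries.
Rows 1 and 2 agree on A4; apply A4→A3 and equate their A3 entries.
Rows 1 and 2 agree on A3; apply A3→A5 and equate their A5 entries.
Row 4 is now all distinguished symbols — the join is lossless.

Yes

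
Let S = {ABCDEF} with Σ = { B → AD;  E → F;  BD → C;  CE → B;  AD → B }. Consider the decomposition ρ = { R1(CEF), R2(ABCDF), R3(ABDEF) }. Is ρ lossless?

Yes

Chase test. Columns are ABCDEF; row i has aⱼ where attribute j ∈ Ri, else bᵢⱼ.
Initial tableau (one row per fragment):
  row 1: b11 b12 a3 b14 a5 a6
  row 2: a1 a2 a3 a4 b25 a6
  row 3: a1 a2 b33 a4 a5 a6
Rows 2 and 3 agree on BD; apply BD→C and equate their C entries.
Rows 1 and 3 agree on CE; apply CE→B and equate their B entries.
Rows 1 and 2 agree on B; apply B→AD and equate their AD entries.
Row 1 is now all distinguished symbols — the join is lossless.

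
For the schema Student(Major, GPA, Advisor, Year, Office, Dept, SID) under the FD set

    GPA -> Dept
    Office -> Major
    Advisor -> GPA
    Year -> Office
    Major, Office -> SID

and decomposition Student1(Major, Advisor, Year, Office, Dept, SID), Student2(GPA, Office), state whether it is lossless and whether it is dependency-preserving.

Lossless test: (Office)⁺ = {Major, Office, SID}, which is a superkey of neither fragment — lossy.
Dependency preservation: the restricted closure of {GPA} across the fragments never reaches {Dept}, so GPA → Dept cannot be enforced without a join — not preserved.

lossy and not dependency-preserving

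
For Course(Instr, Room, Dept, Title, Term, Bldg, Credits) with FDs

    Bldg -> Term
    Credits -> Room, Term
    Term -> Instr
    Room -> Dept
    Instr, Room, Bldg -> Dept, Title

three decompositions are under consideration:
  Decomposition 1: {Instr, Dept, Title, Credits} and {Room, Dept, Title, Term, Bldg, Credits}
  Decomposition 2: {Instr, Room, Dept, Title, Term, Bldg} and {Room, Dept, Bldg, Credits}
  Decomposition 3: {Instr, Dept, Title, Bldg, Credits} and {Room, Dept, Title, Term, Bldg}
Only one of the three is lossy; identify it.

Decomposition 3

Decomposition 1: common = {Dept, Title, Credits}, closure = {Instr, Room, Dept, Title, Term, Credits} → lossless.
Decomposition 2: common = {Room, Dept, Bldg}, closure = {Instr, Room, Dept, Title, Term, Bldg} → lossless.
Decomposition 3: common = {Dept, Title, Bldg}, closure = {Instr, Dept, Title, Term, Bldg} → lossy.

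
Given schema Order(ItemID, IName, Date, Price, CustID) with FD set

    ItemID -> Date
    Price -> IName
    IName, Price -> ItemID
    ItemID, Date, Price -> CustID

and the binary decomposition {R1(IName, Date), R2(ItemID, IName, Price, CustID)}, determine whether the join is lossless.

No

Common attributes: R1 ∩ R2 = {IName}.
No dependency enlarges {IName}, so (IName)⁺ = {IName}.
The closure contains neither all of R1 = {IName, Date} nor all of R2 = {ItemID, IName, Price, CustID}, so the common attributes are not a superkey of either fragment. The join is lossy.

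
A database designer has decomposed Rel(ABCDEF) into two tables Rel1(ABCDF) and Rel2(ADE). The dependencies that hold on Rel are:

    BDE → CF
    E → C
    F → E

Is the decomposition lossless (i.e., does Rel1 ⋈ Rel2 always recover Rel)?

Common attributes: Rel1 ∩ Rel2 = {AD}.
No dependency enlarges {AD}, so (AD)⁺ = {AD}.
The closure contains neither all of Rel1 = {ABCDF} nor all of Rel2 = {ADE}, so the common attributes are not a superkey of either fragment. The join is lossy.

No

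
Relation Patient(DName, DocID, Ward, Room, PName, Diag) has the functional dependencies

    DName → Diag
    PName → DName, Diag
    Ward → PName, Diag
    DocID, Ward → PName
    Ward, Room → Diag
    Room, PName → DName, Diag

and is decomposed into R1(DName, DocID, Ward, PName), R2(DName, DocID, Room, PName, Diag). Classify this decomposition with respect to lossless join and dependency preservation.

lossy but dependency-preserving

Lossless test: (DName, DocID, PName)⁺ = {DName, DocID, PName, Diag}, which is a superkey of neither fragment — lossy.
Dependency preservation: Ward → PName, Diag; Ward, Room → Diag are not contained in any single fragment, but the restricted closure of each left-hand side across the fragments still reaches the right-hand side; the remaining FDs each lie inside some fragment. All dependencies are preserved.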